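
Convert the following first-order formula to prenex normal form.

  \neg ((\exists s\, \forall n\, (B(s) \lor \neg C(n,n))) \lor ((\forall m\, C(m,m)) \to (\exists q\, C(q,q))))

Rewrite implications/biconditionals: A → B as ¬A ∨ B.
  \neg ((\exists s\, \forall n\, (B(s) \lor \neg C(n,n))) \lor \neg (\forall m\, C(m,m)) \lor (\exists q\, C(q,q)))
Drive negations inward (¬∀x A ≡ ∃x ¬A, ¬∃x A ≡ ∀x ¬A, De Morgan for ∧/∨):
  (\forall s\, \exists n\, (\neg B(s) \land C(n,n))) \land (\forall m\, C(m,m)) \land (\forall q\, \neg C(q,q))
All bound variables are already distinct, so no renaming is needed.
Finally move all quantifiers to the prefix:
  \forall s\, \exists n\, \forall m\, \forall q\, (\neg B(s) \land C(n,n) \land C(m,m) \land \neg C(q,q))

\forall s\, \exists n\, \forall m\, \forall q\, (\neg B(s) \land C(n,n) \land C(m,m) \land \neg C(q,q))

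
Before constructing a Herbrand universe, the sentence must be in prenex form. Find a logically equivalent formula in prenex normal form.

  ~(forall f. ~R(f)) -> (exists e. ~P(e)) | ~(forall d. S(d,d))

Eliminate → and ↔ using ¬ and ∨.
  ~~(forall f. ~R(f)) | (exists e. ~P(e)) | ~(forall d. S(d,d))
Drive negations inward (¬∀x A ≡ ∃x ¬A, ¬∃x A ≡ ∀x ¬A, De Morgan for ∧/∨):
  (forall f. ~R(f)) | (exists e. ~P(e)) | (exists d. ~S(d,d))
Extract every quantifier outward, since the variables are now distinct and don't occur free across branches:
  forall f. exists e. exists d. (~R(f) | ~P(e) | ~S(d,d))

forall f. exists e. exists d. (~R(f) | ~P(e) | ~S(d,d))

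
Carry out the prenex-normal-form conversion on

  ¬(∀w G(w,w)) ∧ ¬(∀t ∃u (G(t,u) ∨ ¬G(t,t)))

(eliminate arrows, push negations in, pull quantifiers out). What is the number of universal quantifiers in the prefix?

1

Push ¬ through the quantifiers and connectives to reach negation normal form:
  (∃w ¬G(w,w)) ∧ (∃t ∀u (¬G(t,u) ∧ G(t,t)))
Finally move all quantifiers to the prefix:
  ∃w ∃t ∀u (¬G(w,w) ∧ ¬G(t,u) ∧ G(t,t))
The prefix is ∃w ∃t ∀u: 1 universal, 2 existential.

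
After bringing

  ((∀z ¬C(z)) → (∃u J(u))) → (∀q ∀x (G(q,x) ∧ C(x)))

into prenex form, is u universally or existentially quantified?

universal

Eliminate → and ↔ using ¬ and ∨.
  ¬(¬(∀z ¬C(z)) ∨ (∃u J(u))) ∨ (∀q ∀x (G(q,x) ∧ C(x)))
Drive negations inward (¬∀x A ≡ ∃x ¬A, ¬∃x A ≡ ∀x ¬A, De Morgan for ∧/∨):
  (∀z ¬C(z)) ∧ (∀u ¬J(u)) ∨ (∀q ∀x (G(q,x) ∧ C(x)))
All bound variables are already distinct, so no renaming is needed.
Extract every quantifier outward, since the variables are now distinct and don't occur free across branches:
  ∀z ∀u ∀q ∀x (¬C(z) ∧ ¬J(u) ∨ G(q,x) ∧ C(x))
The quantifier ∃u sits under an odd number of negations (counting the antecedent side of each →), so it flips to ∀u.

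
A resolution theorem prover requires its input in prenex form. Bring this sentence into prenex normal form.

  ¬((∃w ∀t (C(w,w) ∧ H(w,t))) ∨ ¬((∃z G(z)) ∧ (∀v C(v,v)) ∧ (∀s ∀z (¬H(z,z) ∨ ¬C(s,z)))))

Move each ¬ inward, flipping quantifiers it crosses:
  (∀w ∃t (¬C(w,w) ∨ ¬H(w,t))) ∧ (∃z G(z)) ∧ (∀v C(v,v)) ∧ (∀s ∀z (¬H(z,z) ∨ ¬C(s,z)))
Give each quantifier a distinct variable: z↦p.
  (∀w ∃t (¬C(w,w) ∨ ¬H(w,t))) ∧ (∃z G(z)) ∧ (∀v C(v,v)) ∧ (∀s ∀p (¬H(p,p) ∨ ¬C(s,p)))
Extract every quantifier outward, since the variables are now distinct and don't occur free across branches:
  ∀w ∃t ∃z ∀v ∀s ∀p ((¬C(w,w) ∨ ¬H(w,t)) ∧ G(z) ∧ C(v,v) ∧ (¬H(p,p) ∨ ¬C(s,p)))

∀w ∃t ∃z ∀v ∀s ∀p ((¬C(w,w) ∨ ¬H(w,t)) ∧ G(z) ∧ C(v,v) ∧ (¬H(p,p) ∨ ¬C(s,p)))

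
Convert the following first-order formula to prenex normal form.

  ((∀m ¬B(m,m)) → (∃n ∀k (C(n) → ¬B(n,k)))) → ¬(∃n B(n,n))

First replace A → B with ¬A ∨ B.
  ¬(¬(∀m ¬B(m,m)) ∨ (∃n ∀k (¬C(n) ∨ ¬B(n,k)))) ∨ ¬(∃n B(n,n))
Drive negations inward (¬∀x A ≡ ∃x ¬A, ¬∃x A ≡ ∀x ¬A, De Morgan for ∧/∨):
  (∀m ¬B(m,m)) ∧ (∀n ∃k (C(n) ∧ B(n,k))) ∨ (∀n ¬B(n,n))
Give each quantifier a distinct variable: n↦x1.
  (∀m ¬B(m,m)) ∧ (∀n ∃k (C(n) ∧ B(n,k))) ∨ (∀x1 ¬B(x1,x1))
Finally move all quantifiers to the prefix:
  ∀m ∀n ∃k ∀x1 (¬B(m,m) ∧ C(n) ∧ B(n,k) ∨ ¬B(x1,x1))

∀m ∀n ∃k ∀x1 (¬B(m,m) ∧ C(n) ∧ B(n,k) ∨ ¬B(x1,x1))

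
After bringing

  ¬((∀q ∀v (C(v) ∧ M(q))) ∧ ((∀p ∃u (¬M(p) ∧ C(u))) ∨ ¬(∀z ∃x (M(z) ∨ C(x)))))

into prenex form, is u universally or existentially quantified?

universal

Move each ¬ inward, flipping quantifiers it crosses:
  (∃q ∃v (¬C(v) ∨ ¬M(q))) ∨ (∃p ∀u (M(p) ∨ ¬C(u))) ∧ (∀z ∃x (M(z) ∨ C(x)))
All bound variables are already distinct, so no renaming is needed.
Finally move all quantifiers to the prefix:
  ∃q ∃v ∃p ∀u ∀z ∃x (¬C(v) ∨ ¬M(q) ∨ (M(p) ∨ ¬C(u)) ∧ (M(z) ∨ C(x)))
The quantifier ∃u sits under an odd number of negations, so it flips to ∀u.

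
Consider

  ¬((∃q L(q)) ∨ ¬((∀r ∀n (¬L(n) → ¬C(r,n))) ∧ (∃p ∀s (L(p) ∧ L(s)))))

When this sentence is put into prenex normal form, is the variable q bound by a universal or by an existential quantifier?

universal

Rewrite implications/biconditionals: A → B as ¬A ∨ B.
  ¬((∃q L(q)) ∨ ¬((∀r ∀n (¬¬L(n) ∨ ¬C(r,n))) ∧ (∃p ∀s (L(p) ∧ L(s)))))
Push ¬ through the quantifiers and connectives to reach negation normal form:
  (∀q ¬L(q)) ∧ (∀r ∀n (L(n) ∨ ¬C(r,n))) ∧ (∃p ∀s (L(p) ∧ L(s)))
Pull the quantifiers to the front (each side's bound variable is not free in the other side):
  ∀q ∀r ∀n ∃p ∀s (¬L(q) ∧ (L(n) ∨ ¬C(r,n)) ∧ L(p) ∧ L(s))
The quantifier ∃q sits under an odd number of negations (counting the antecedent side of each →), so it flips to ∀q.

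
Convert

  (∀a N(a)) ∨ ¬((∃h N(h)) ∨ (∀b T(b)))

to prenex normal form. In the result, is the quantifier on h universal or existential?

Push ¬ through the quantifiers and connectives to reach negation normal form:
  (∀a N(a)) ∨ (∀h ¬N(h)) ∧ (∃b ¬T(b))
Finally move all quantifiers to the prefix:
  ∀a ∀h ∃b (N(a) ∨ ¬N(h) ∧ ¬T(b))
The quantifier ∃h sits under an odd number of negations, so it flips to ∀h.

universal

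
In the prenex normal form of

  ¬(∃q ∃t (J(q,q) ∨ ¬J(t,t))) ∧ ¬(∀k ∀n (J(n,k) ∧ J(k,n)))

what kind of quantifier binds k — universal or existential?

Drive negations inward (¬∀x A ≡ ∃x ¬A, ¬∃x A ≡ ∀x ¬A, De Morgan for ∧/∨):
  (∀q ∀t (¬J(q,q) ∧ J(t,t))) ∧ (∃k ∃n (¬J(n,k) ∨ ¬J(k,n)))
All bound variables are already distinct, so no renaming is needed.
Finally move all quantifiers to the prefix:
  ∀q ∀t ∃k ∃n (¬J(q,q) ∧ J(t,t) ∧ (¬J(n,k) ∨ ¬J(k,n)))
The quantifier ∀k sits under an odd number of negations, so it flips to ∃k.

existential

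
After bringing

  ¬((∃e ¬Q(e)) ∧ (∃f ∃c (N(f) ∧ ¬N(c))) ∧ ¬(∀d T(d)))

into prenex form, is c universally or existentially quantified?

Push ¬ through the quantifiers and connectives to reach negation normal form:
  (∀e Q(e)) ∨ (∀f ∀c (¬N(f) ∨ N(c))) ∨ (∀d T(d))
All bound variables are already distinct, so no renaming is needed.
Pull the quantifiers to the front (each side's bound variable is not free in the other side):
  ∀e ∀f ∀c ∀d (Q(e) ∨ ¬N(f) ∨ N(c) ∨ T(d))
The quantifier ∃c sits under an odd number of negations, so it flips to ∀c.

universal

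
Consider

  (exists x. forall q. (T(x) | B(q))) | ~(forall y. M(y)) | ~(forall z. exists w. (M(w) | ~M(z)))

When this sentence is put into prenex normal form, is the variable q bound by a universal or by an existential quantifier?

universal

Drive negations inward (¬∀x A ≡ ∃x ¬A, ¬∃x A ≡ ∀x ¬A, De Morgan for ∧/∨):
  (exists x. forall q. (T(x) | B(q))) | (exists y. ~M(y)) | (exists z. forall w. (~M(w) & M(z)))
Extract every quantifier outward, since the variables are now distinct and don't occur free across branches:
  exists x. forall q. exists y. exists z. forall w. (T(x) | B(q) | ~M(y) | ~M(w) & M(z))
The quantifier forall q sits under an even number of negations, so it remains universal.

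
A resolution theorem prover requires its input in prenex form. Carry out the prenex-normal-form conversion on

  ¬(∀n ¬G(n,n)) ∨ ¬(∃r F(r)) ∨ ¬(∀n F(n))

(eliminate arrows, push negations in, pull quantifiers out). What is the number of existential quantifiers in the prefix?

2

Push ¬ through the quantifiers and connectives to reach negation normal form:
  (∃n G(n,n)) ∨ (∀r ¬F(r)) ∨ (∃n ¬F(n))
Standardize variables apart so no two quantifiers bind the same name: n↦c.
  (∃n G(n,n)) ∨ (∀r ¬F(r)) ∨ (∃c ¬F(c))
Finally move all quantifiers to the prefix:
  ∃n ∀r ∃c (G(n,n) ∨ ¬F(r) ∨ ¬F(c))
The prefix is ∃n ∀r ∃c: 1 universal, 2 existential.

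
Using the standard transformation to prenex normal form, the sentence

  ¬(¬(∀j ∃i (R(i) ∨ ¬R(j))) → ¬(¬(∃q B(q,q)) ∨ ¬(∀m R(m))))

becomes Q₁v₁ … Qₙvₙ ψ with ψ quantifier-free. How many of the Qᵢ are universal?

Eliminate → and ↔ using ¬ and ∨.
  ¬(¬¬(∀j ∃i (R(i) ∨ ¬R(j))) ∨ ¬(¬(∃q B(q,q)) ∨ ¬(∀m R(m))))
Move each ¬ inward, flipping quantifiers it crosses:
  (∃j ∀i (¬R(i) ∧ R(j))) ∧ ((∀q ¬B(q,q)) ∨ (∃m ¬R(m)))
Finally move all quantifiers to the prefix:
  ∃j ∀i ∀q ∃m (¬R(i) ∧ R(j) ∧ (¬B(q,q) ∨ ¬R(m)))
The prefix is ∃j ∀i ∀q ∃m: 2 universal, 2 existential.

2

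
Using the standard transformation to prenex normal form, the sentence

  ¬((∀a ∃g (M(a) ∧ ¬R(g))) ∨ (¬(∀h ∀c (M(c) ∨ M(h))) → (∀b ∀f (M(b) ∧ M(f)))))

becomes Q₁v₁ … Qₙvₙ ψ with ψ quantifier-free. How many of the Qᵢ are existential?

Eliminate → and ↔ using ¬ and ∨.
  ¬((∀a ∃g (M(a) ∧ ¬R(g))) ∨ ¬¬(∀h ∀c (M(c) ∨ M(h))) ∨ (∀b ∀f (M(b) ∧ M(f))))
Move each ¬ inward, flipping quantifiers it crosses:
  (∃a ∀g (¬M(a) ∨ R(g))) ∧ (∃h ∃c (¬M(c) ∧ ¬M(h))) ∧ (∃b ∃f (¬M(b) ∨ ¬M(f)))
All bound variables are already distinct, so no renaming is needed.
Extract every quantifier outward, since the variables are now distinct and don't occur free across branches:
  ∃a ∀g ∃h ∃c ∃b ∃f ((¬M(a) ∨ R(g)) ∧ ¬M(c) ∧ ¬M(h) ∧ (¬M(b) ∨ ¬M(f)))
The prefix is ∃a ∀g ∃h ∃c ∃b ∃f: 1 universal, 5 existential.

5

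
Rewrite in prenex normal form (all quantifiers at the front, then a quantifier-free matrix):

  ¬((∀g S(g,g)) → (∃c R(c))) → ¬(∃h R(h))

∃g ∃c ∀h (¬S(g,g) ∨ R(c) ∨ ¬R(h))

Rewrite implications/biconditionals: A → B as ¬A ∨ B.
  ¬¬(¬(∀g S(g,g)) ∨ (∃c R(c))) ∨ ¬(∃h R(h))
Move each ¬ inward, flipping quantifiers it crosses:
  (∃g ¬S(g,g)) ∨ (∃c R(c)) ∨ (∀h ¬R(h))
Extract every quantifier outward, since the variables are now distinct and don't occur free across branches:
  ∃g ∃c ∀h (¬S(g,g) ∨ R(c) ∨ ¬R(h))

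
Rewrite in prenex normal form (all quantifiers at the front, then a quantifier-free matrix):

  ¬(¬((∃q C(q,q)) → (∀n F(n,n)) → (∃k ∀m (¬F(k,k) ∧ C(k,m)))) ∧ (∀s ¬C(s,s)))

∀q ∃n ∃k ∀m ∃s (¬C(q,q) ∨ ¬F(n,n) ∨ ¬F(k,k) ∧ C(k,m) ∨ C(s,s))

Eliminate → and ↔ using ¬ and ∨.
  ¬(¬(¬(∃q C(q,q)) ∨ ¬(∀n F(n,n)) ∨ (∃k ∀m (¬F(k,k) ∧ C(k,m)))) ∧ (∀s ¬C(s,s)))
Move each ¬ inward, flipping quantifiers it crosses:
  (∀q ¬C(q,q)) ∨ (∃n ¬F(n,n)) ∨ (∃k ∀m (¬F(k,k) ∧ C(k,m))) ∨ (∃s C(s,s))
Finally move all quantifiers to the prefix:
  ∀q ∃n ∃k ∀m ∃s (¬C(q,q) ∨ ¬F(n,n) ∨ ¬F(k,k) ∧ C(k,m) ∨ C(s,s))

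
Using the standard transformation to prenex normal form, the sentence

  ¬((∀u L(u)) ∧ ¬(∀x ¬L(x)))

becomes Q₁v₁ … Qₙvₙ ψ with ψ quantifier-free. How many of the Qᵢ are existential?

Push ¬ through the quantifiers and connectives to reach negation normal form:
  (∃u ¬L(u)) ∨ (∀x ¬L(x))
Extract every quantifier outward, since the variables are now distinct and don't occur free across branches:
  ∃u ∀x (¬L(u) ∨ ¬L(x))
The prefix is ∃u ∀x: 1 universal, 1 existential.

1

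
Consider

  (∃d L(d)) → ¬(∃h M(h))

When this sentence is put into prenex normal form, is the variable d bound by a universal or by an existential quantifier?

Eliminate → and ↔ using ¬ and ∨.
  ¬(∃d L(d)) ∨ ¬(∃h M(h))
Move each ¬ inward, flipping quantifiers it crosses:
  (∀d ¬L(d)) ∨ (∀h ¬M(h))
Extract every quantifier outward, since the variables are now distinct and don't occur free across branches:
  ∀d ∀h (¬L(d) ∨ ¬M(h))
The quantifier ∃d sits under an odd number of negations (counting the antecedent side of each →), so it flips to ∀d.

universal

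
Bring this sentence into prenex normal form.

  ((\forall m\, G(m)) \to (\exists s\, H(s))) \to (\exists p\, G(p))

\forall m\, \forall s\, \exists p\, (G(m) \land \neg H(s) \lor G(p))

Rewrite implications/biconditionals: A → B as ¬A ∨ B.
  \neg (\neg (\forall m\, G(m)) \lor (\exists s\, H(s))) \lor (\exists p\, G(p))
Push ¬ through the quantifiers and connectives to reach negation normal form:
  (\forall m\, G(m)) \land (\forall s\, \neg H(s)) \lor (\exists p\, G(p))
All bound variables are already distinct, so no renaming is needed.
Extract every quantifier outward, since the variables are now distinct and don't occur free across branches:
  \forall m\, \forall s\, \exists p\, (G(m) \land \neg H(s) \lor G(p))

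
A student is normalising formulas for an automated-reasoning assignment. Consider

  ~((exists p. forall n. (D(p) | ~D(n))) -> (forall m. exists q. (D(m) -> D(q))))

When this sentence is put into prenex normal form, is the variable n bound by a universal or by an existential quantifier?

First replace A → B with ¬A ∨ B.
  ~(~(exists p. forall n. (D(p) | ~D(n))) | (forall m. exists q. (~D(m) | D(q))))
Move each ¬ inward, flipping quantifiers it crosses:
  (exists p. forall n. (D(p) | ~D(n))) & (exists m. forall q. (D(m) & ~D(q)))
Finally move all quantifiers to the prefix:
  exists p. forall n. exists m. forall q. ((D(p) | ~D(n)) & D(m) & ~D(q))
The quantifier forall n sits under an even number of negations (counting the antecedent side of each →), so it remains universal.

universal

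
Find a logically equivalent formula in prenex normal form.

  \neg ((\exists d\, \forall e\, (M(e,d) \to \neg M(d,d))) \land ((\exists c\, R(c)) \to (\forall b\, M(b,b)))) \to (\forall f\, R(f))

Eliminate → and ↔ using ¬ and ∨.
  \neg \neg ((\exists d\, \forall e\, (\neg M(e,d) \lor \neg M(d,d))) \land (\neg (\exists c\, R(c)) \lor (\forall b\, M(b,b)))) \lor (\forall f\, R(f))
Drive negations inward (¬∀x A ≡ ∃x ¬A, ¬∃x A ≡ ∀x ¬A, De Morgan for ∧/∨):
  (\exists d\, \forall e\, (\neg M(e,d) \lor \neg M(d,d))) \land ((\forall c\, \neg R(c)) \lor (\forall b\, M(b,b))) \lor (\forall f\, R(f))
All bound variables are already distinct, so no renaming is needed.
Extract every quantifier outward, since the variables are now distinct and don't occur free across branches:
  \exists d\, \forall e\, \forall c\, \forall b\, \forall f\, ((\neg M(e,d) \lor \neg M(d,d)) \land (\neg R(c) \lor M(b,b)) \lor R(f))

\exists d\, \forall e\, \forall c\, \forall b\, \forall f\, ((\neg M(e,d) \lor \neg M(d,d)) \land (\neg R(c) \lor M(b,b)) \lor R(f))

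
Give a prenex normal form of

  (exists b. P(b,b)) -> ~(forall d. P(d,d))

First replace A → B with ¬A ∨ B.
  ~(exists b. P(b,b)) | ~(forall d. P(d,d))
Push ¬ through the quantifiers and connectives to reach negation normal form:
  (forall b. ~P(b,b)) | (exists d. ~P(d,d))
Pull the quantifiers to the front (each side's bound variable is not free in the other side):
  forall b. exists d. (~P(b,b) | ~P(d,d))

forall b. exists d. (~P(b,b) | ~P(d,d))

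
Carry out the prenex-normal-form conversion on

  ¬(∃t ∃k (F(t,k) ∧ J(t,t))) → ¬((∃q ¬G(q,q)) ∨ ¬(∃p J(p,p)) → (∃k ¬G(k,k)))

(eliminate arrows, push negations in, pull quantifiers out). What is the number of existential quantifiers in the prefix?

Rewrite implications/biconditionals: A → B as ¬A ∨ B.
  ¬¬(∃t ∃k (F(t,k) ∧ J(t,t))) ∨ ¬(¬((∃q ¬G(q,q)) ∨ ¬(∃p J(p,p))) ∨ (∃k ¬G(k,k)))
Push ¬ through the quantifiers and connectives to reach negation normal form:
  (∃t ∃k (F(t,k) ∧ J(t,t))) ∨ ((∃q ¬G(q,q)) ∨ (∀p ¬J(p,p))) ∧ (∀k G(k,k))
Rename bound variables to avoid capture: k↦c.
  (∃t ∃k (F(t,k) ∧ J(t,t))) ∨ ((∃q ¬G(q,q)) ∨ (∀p ¬J(p,p))) ∧ (∀c G(c,c))
Finally move all quantifiers to the prefix:
  ∃t ∃k ∃q ∀p ∀c (F(t,k) ∧ J(t,t) ∨ (¬G(q,q) ∨ ¬J(p,p)) ∧ G(c,c))
The prefix is ∃t ∃k ∃q ∀p ∀c: 2 universal, 3 existential.

3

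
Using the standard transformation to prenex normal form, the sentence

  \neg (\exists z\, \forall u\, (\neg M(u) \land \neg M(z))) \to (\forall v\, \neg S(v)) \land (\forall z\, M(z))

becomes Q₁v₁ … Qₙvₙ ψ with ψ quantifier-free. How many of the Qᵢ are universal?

Rewrite implications/biconditionals: A → B as ¬A ∨ B.
  \neg \neg (\exists z\, \forall u\, (\neg M(u) \land \neg M(z))) \lor (\forall v\, \neg S(v)) \land (\forall z\, M(z))
Move each ¬ inward, flipping quantifiers it crosses:
  (\exists z\, \forall u\, (\neg M(u) \land \neg M(z))) \lor (\forall v\, \neg S(v)) \land (\forall z\, M(z))
Give each quantifier a distinct variable: z↦y1.
  (\exists z\, \forall u\, (\neg M(u) \land \neg M(z))) \lor (\forall v\, \neg S(v)) \land (\forall y1\, M(y1))
Finally move all quantifiers to the prefix:
  \exists z\, \forall u\, \forall v\, \forall y1\, (\neg M(u) \land \neg M(z) \lor \neg S(v) \land M(y1))
The prefix is \exists z \forall u \forall v \forall y1: 3 universal, 1 existential.

3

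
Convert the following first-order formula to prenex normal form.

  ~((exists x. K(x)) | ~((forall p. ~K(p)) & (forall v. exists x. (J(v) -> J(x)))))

First replace A → B with ¬A ∨ B.
  ~((exists x. K(x)) | ~((forall p. ~K(p)) & (forall v. exists x. (~J(v) | J(x)))))
Push ¬ through the quantifiers and connectives to reach negation normal form:
  (forall x. ~K(x)) & (forall p. ~K(p)) & (forall v. exists x. (~J(v) | J(x)))
Standardize variables apart so no two quantifiers bind the same name: x↦t.
  (forall x. ~K(x)) & (forall p. ~K(p)) & (forall v. exists t. (~J(v) | J(t)))
Extract every quantifier outward, since the variables are now distinct and don't occur free across branches:
  forall x. forall p. forall v. exists t. (~K(x) & ~K(p) & (~J(v) | J(t)))

forall x. forall p. forall v. exists t. (~K(x) & ~K(p) & (~J(v) | J(t)))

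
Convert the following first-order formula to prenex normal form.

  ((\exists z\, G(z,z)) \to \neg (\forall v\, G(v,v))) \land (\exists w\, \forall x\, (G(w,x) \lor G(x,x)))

Rewrite implications/biconditionals: A → B as ¬A ∨ B.
  (\neg (\exists z\, G(z,z)) \lor \neg (\forall v\, G(v,v))) \land (\exists w\, \forall x\, (G(w,x) \lor G(x,x)))
Drive negations inward (¬∀x A ≡ ∃x ¬A, ¬∃x A ≡ ∀x ¬A, De Morgan for ∧/∨):
  ((\forall z\, \neg G(z,z)) \lor (\exists v\, \neg G(v,v))) \land (\exists w\, \forall x\, (G(w,x) \lor G(x,x)))
Extract every quantifier outward, since the variables are now distinct and don't occur free across branches:
  \forall z\, \exists v\, \exists w\, \forall x\, ((\neg G(z,z) \lor \neg G(v,v)) \land (G(w,x) \lor G(x,x)))

\forall z\, \exists v\, \exists w\, \forall x\, ((\neg G(z,z) \lor \neg G(v,v)) \land (G(w,x) \lor G(x,x)))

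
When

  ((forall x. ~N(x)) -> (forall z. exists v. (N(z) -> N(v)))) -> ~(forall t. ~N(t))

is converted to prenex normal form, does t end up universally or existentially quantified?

Eliminate → and ↔ using ¬ and ∨.
  ~(~(forall x. ~N(x)) | (forall z. exists v. (~N(z) | N(v)))) | ~(forall t. ~N(t))
Move each ¬ inward, flipping quantifiers it crosses:
  (forall x. ~N(x)) & (exists z. forall v. (N(z) & ~N(v))) | (exists t. N(t))
All bound variables are already distinct, so no renaming is needed.
Pull the quantifiers to the front (each side's bound variable is not free in the other side):
  forall x. exists z. forall v. exists t. (~N(x) & N(z) & ~N(v) | N(t))
The quantifier forall t sits under an odd number of negations (counting the antecedent side of each →), so it flips to exists t.

existential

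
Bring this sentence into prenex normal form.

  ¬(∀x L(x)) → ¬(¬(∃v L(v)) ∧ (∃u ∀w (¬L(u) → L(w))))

Rewrite implications/biconditionals: A → B as ¬A ∨ B.
  ¬¬(∀x L(x)) ∨ ¬(¬(∃v L(v)) ∧ (∃u ∀w (¬¬L(u) ∨ L(w))))
Move each ¬ inward, flipping quantifiers it crosses:
  (∀x L(x)) ∨ (∃v L(v)) ∨ (∀u ∃w (¬L(u) ∧ ¬L(w)))
All bound variables are already distinct, so no renaming is needed.
Pull the quantifiers to the front (each side's bound variable is not free in the other side):
  ∀x ∃v ∀u ∃w (L(x) ∨ L(v) ∨ ¬L(u) ∧ ¬L(w))

∀x ∃v ∀u ∃w (L(x) ∨ L(v) ∨ ¬L(u) ∧ ¬L(w))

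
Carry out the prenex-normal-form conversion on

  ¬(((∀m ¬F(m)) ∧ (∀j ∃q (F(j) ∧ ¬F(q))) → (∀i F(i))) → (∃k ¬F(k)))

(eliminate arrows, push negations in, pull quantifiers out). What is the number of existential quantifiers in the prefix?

First replace A → B with ¬A ∨ B.
  ¬(¬(¬((∀m ¬F(m)) ∧ (∀j ∃q (F(j) ∧ ¬F(q)))) ∨ (∀i F(i))) ∨ (∃k ¬F(k)))
Move each ¬ inward, flipping quantifiers it crosses:
  ((∃m F(m)) ∨ (∃j ∀q (¬F(j) ∨ F(q))) ∨ (∀i F(i))) ∧ (∀k F(k))
All bound variables are already distinct, so no renaming is needed.
Pull the quantifiers to the front (each side's bound variable is not free in the other side):
  ∃m ∃j ∀q ∀i ∀k ((F(m) ∨ ¬F(j) ∨ F(q) ∨ F(i)) ∧ F(k))
The prefix is ∃m ∃j ∀q ∀i ∀k: 3 universal, 2 existential.

2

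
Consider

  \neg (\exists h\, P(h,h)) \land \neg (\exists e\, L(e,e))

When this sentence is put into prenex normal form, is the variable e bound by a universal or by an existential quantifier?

Drive negations inward (¬∀x A ≡ ∃x ¬A, ¬∃x A ≡ ∀x ¬A, De Morgan for ∧/∨):
  (\forall h\, \neg P(h,h)) \land (\forall e\, \neg L(e,e))
All bound variables are already distinct, so no renaming is needed.
Finally move all quantifiers to the prefix:
  \forall h\, \forall e\, (\neg P(h,h) \land \neg L(e,e))
The quantifier \exists e sits under an odd number of negations, so it flips to \forall e.

universal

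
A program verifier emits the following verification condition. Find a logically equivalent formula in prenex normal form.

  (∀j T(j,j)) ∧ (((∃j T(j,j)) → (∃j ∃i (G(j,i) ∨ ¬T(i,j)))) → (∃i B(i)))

∀j ∃v ∀y ∀i ∃v1 (T(j,j) ∧ (T(v,v) ∧ ¬G(y,i) ∧ T(i,y) ∨ B(v1)))

Rewrite implications/biconditionals: A → B as ¬A ∨ B.
  (∀j T(j,j)) ∧ (¬(¬(∃j T(j,j)) ∨ (∃j ∃i (G(j,i) ∨ ¬T(i,j)))) ∨ (∃i B(i)))
Move each ¬ inward, flipping quantifiers it crosses:
  (∀j T(j,j)) ∧ ((∃j T(j,j)) ∧ (∀j ∀i (¬G(j,i) ∧ T(i,j))) ∨ (∃i B(i)))
Rename bound variables to avoid capture: j↦v, j↦y, i↦v1.
  (∀j T(j,j)) ∧ ((∃v T(v,v)) ∧ (∀y ∀i (¬G(y,i) ∧ T(i,y))) ∨ (∃v1 B(v1)))
Finally move all quantifiers to the prefix:
  ∀j ∃v ∀y ∀i ∃v1 (T(j,j) ∧ (T(v,v) ∧ ¬G(y,i) ∧ T(i,y) ∨ B(v1)))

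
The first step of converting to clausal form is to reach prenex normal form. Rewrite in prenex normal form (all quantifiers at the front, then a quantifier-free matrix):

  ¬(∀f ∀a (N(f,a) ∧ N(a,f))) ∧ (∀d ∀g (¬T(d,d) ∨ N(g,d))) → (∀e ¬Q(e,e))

Eliminate → and ↔ using ¬ and ∨.
  ¬(¬(∀f ∀a (N(f,a) ∧ N(a,f))) ∧ (∀d ∀g (¬T(d,d) ∨ N(g,d)))) ∨ (∀e ¬Q(e,e))
Push ¬ through the quantifiers and connectives to reach negation normal form:
  (∀f ∀a (N(f,a) ∧ N(a,f))) ∨ (∃d ∃g (T(d,d) ∧ ¬N(g,d))) ∨ (∀e ¬Q(e,e))
All bound variables are already distinct, so no renaming is needed.
Extract every quantifier outward, since the variables are now distinct and don't occur free across branches:
  ∀f ∀a ∃d ∃g ∀e (N(f,a) ∧ N(a,f) ∨ T(d,d) ∧ ¬N(g,d) ∨ ¬Q(e,e))

∀f ∀a ∃d ∃g ∀e (N(f,a) ∧ N(a,f) ∨ T(d,d) ∧ ¬N(g,d) ∨ ¬Q(e,e))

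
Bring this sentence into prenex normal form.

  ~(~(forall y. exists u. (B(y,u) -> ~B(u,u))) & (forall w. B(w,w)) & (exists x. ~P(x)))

forall y. exists u. exists w. forall x. (~B(y,u) | ~B(u,u) | ~B(w,w) | P(x))

Eliminate → and ↔ using ¬ and ∨.
  ~(~(forall y. exists u. (~B(y,u) | ~B(u,u))) & (forall w. B(w,w)) & (exists x. ~P(x)))
Drive negations inward (¬∀x A ≡ ∃x ¬A, ¬∃x A ≡ ∀x ¬A, De Morgan for ∧/∨):
  (forall y. exists u. (~B(y,u) | ~B(u,u))) | (exists w. ~B(w,w)) | (forall x. P(x))
All bound variables are already distinct, so no renaming is needed.
Finally move all quantifiers to the prefix:
  forall y. exists u. exists w. forall x. (~B(y,u) | ~B(u,u) | ~B(w,w) | P(x))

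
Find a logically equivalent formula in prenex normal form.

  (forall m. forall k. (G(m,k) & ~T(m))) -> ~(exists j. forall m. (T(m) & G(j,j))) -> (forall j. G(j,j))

First replace A → B with ¬A ∨ B.
  ~(forall m. forall k. (G(m,k) & ~T(m))) | ~~(exists j. forall m. (T(m) & G(j,j))) | (forall j. G(j,j))
Drive negations inward (¬∀x A ≡ ∃x ¬A, ¬∃x A ≡ ∀x ¬A, De Morgan for ∧/∨):
  (exists m. exists k. (~G(m,k) | T(m))) | (exists j. forall m. (T(m) & G(j,j))) | (forall j. G(j,j))
Rename bound variables to avoid capture: m↦r, j↦y1.
  (exists m. exists k. (~G(m,k) | T(m))) | (exists j. forall r. (T(r) & G(j,j))) | (forall y1. G(y1,y1))
Finally move all quantifiers to the prefix:
  exists m. exists k. exists j. forall r. forall y1. (~G(m,k) | T(m) | T(r) & G(j,j) | G(y1,y1))

exists m. exists k. exists j. forall r. forall y1. (~G(m,k) | T(m) | T(r) & G(j,j) | G(y1,y1))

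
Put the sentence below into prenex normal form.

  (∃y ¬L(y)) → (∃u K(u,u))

Rewrite implications/biconditionals: A → B as ¬A ∨ B.
  ¬(∃y ¬L(y)) ∨ (∃u K(u,u))
Push ¬ through the quantifiers and connectives to reach negation normal form:
  (∀y L(y)) ∨ (∃u K(u,u))
Extract every quantifier outward, since the variables are now distinct and don't occur free across branches:
  ∀y ∃u (L(y) ∨ K(u,u))

∀y ∃u (L(y) ∨ K(u,u))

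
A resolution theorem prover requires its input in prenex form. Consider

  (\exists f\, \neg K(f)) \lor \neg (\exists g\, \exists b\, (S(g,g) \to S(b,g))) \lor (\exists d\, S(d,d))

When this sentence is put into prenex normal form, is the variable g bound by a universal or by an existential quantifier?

First replace A → B with ¬A ∨ B.
  (\exists f\, \neg K(f)) \lor \neg (\exists g\, \exists b\, (\neg S(g,g) \lor S(b,g))) \lor (\exists d\, S(d,d))
Drive negations inward (¬∀x A ≡ ∃x ¬A, ¬∃x A ≡ ∀x ¬A, De Morgan for ∧/∨):
  (\exists f\, \neg K(f)) \lor (\forall g\, \forall b\, (S(g,g) \land \neg S(b,g))) \lor (\exists d\, S(d,d))
Pull the quantifiers to the front (each side's bound variable is not free in the other side):
  \exists f\, \forall g\, \forall b\, \exists d\, (\neg K(f) \lor S(g,g) \land \neg S(b,g) \lor S(d,d))
The quantifier \exists g sits under an odd number of negations (counting the antecedent side of each →), so it flips to \forall g.

universal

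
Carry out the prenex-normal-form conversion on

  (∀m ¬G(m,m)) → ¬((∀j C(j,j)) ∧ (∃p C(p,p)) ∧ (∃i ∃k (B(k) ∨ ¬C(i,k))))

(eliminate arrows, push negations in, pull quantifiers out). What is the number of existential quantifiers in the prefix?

Rewrite implications/biconditionals: A → B as ¬A ∨ B.
  ¬(∀m ¬G(m,m)) ∨ ¬((∀j C(j,j)) ∧ (∃p C(p,p)) ∧ (∃i ∃k (B(k) ∨ ¬C(i,k))))
Move each ¬ inward, flipping quantifiers it crosses:
  (∃m G(m,m)) ∨ (∃j ¬C(j,j)) ∨ (∀p ¬C(p,p)) ∨ (∀i ∀k (¬B(k) ∧ C(i,k)))
All bound variables are already distinct, so no renaming is needed.
Finally move all quantifiers to the prefix:
  ∃m ∃j ∀p ∀i ∀k (G(m,m) ∨ ¬C(j,j) ∨ ¬C(p,p) ∨ ¬B(k) ∧ C(i,k))
The prefix is ∃m ∃j ∀p ∀i ∀k: 3 universal, 2 existential.

2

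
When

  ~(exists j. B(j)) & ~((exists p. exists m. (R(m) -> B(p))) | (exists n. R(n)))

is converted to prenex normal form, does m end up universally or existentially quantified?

First replace A → B with ¬A ∨ B.
  ~(exists j. B(j)) & ~((exists p. exists m. (~R(m) | B(p))) | (exists n. R(n)))
Move each ¬ inward, flipping quantifiers it crosses:
  (forall j. ~B(j)) & (forall p. forall m. (R(m) & ~B(p))) & (forall n. ~R(n))
All bound variables are already distinct, so no renaming is needed.
Extract every quantifier outward, since the variables are now distinct and don't occur free across branches:
  forall j. forall p. forall m. forall n. (~B(j) & R(m) & ~B(p) & ~R(n))
The quantifier exists m sits under an odd number of negations (counting the antecedent side of each →), so it flips to forall m.

universal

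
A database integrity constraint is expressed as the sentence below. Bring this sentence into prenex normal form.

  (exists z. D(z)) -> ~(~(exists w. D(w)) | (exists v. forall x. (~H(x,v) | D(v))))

First replace A → B with ¬A ∨ B.
  ~(exists z. D(z)) | ~(~(exists w. D(w)) | (exists v. forall x. (~H(x,v) | D(v))))
Push ¬ through the quantifiers and connectives to reach negation normal form:
  (forall z. ~D(z)) | (exists w. D(w)) & (forall v. exists x. (H(x,v) & ~D(v)))
Pull the quantifiers to the front (each side's bound variable is not free in the other side):
  forall z. exists w. forall v. exists x. (~D(z) | D(w) & H(x,v) & ~D(v))

forall z. exists w. forall v. exists x. (~D(z) | D(w) & H(x,v) & ~D(v))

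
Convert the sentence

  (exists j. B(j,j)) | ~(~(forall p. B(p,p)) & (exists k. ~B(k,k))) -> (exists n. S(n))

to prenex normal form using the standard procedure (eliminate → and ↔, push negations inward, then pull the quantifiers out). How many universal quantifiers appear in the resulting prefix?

Eliminate → and ↔ using ¬ and ∨.
  ~((exists j. B(j,j)) | ~(~(forall p. B(p,p)) & (exists k. ~B(k,k)))) | (exists n. S(n))
Push ¬ through the quantifiers and connectives to reach negation normal form:
  (forall j. ~B(j,j)) & (exists p. ~B(p,p)) & (exists k. ~B(k,k)) | (exists n. S(n))
All bound variables are already distinct, so no renaming is needed.
Extract every quantifier outward, since the variables are now distinct and don't occur free across branches:
  forall j. exists p. exists k. exists n. (~B(j,j) & ~B(p,p) & ~B(k,k) | S(n))
The prefix is forall j exists p exists k exists n: 1 universal, 3 existential.

1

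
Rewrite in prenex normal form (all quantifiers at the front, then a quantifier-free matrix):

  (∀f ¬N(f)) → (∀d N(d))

Rewrite implications/biconditionals: A → B as ¬A ∨ B.
  ¬(∀f ¬N(f)) ∨ (∀d N(d))
Move each ¬ inward, flipping quantifiers it crosses:
  (∃f N(f)) ∨ (∀d N(d))
All bound variables are already distinct, so no renaming is needed.
Extract every quantifier outward, since the variables are now distinct and don't occur free across branches:
  ∃f ∀d (N(f) ∨ N(d))

∃f ∀d (N(f) ∨ N(d))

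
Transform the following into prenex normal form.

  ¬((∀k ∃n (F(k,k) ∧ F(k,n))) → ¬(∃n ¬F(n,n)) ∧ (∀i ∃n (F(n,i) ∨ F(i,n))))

Eliminate → and ↔ using ¬ and ∨.
  ¬(¬(∀k ∃n (F(k,k) ∧ F(k,n))) ∨ ¬(∃n ¬F(n,n)) ∧ (∀i ∃n (F(n,i) ∨ F(i,n))))
Move each ¬ inward, flipping quantifiers it crosses:
  (∀k ∃n (F(k,k) ∧ F(k,n))) ∧ ((∃n ¬F(n,n)) ∨ (∃i ∀n (¬F(n,i) ∧ ¬F(i,n))))
Rename bound variables to avoid capture: n↦z, n↦z1.
  (∀k ∃n (F(k,k) ∧ F(k,n))) ∧ ((∃z ¬F(z,z)) ∨ (∃i ∀z1 (¬F(z1,i) ∧ ¬F(i,z1))))
Extract every quantifier outward, since the variables are now distinct and don't occur free across branches:
  ∀k ∃n ∃z ∃i ∀z1 (F(k,k) ∧ F(k,n) ∧ (¬F(z,z) ∨ ¬F(z1,i) ∧ ¬F(i,z1)))

∀k ∃n ∃z ∃i ∀z1 (F(k,k) ∧ F(k,n) ∧ (¬F(z,z) ∨ ¬F(z1,i) ∧ ¬F(i,z1)))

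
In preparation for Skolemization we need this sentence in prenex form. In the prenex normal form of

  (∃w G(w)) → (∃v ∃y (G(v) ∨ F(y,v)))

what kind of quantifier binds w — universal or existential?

First replace A → B with ¬A ∨ B.
  ¬(∃w G(w)) ∨ (∃v ∃y (G(v) ∨ F(y,v)))
Drive negations inward (¬∀x A ≡ ∃x ¬A, ¬∃x A ≡ ∀x ¬A, De Morgan for ∧/∨):
  (∀w ¬G(w)) ∨ (∃v ∃y (G(v) ∨ F(y,v)))
Pull the quantifiers to the front (each side's bound variable is not free in the other side):
  ∀w ∃v ∃y (¬G(w) ∨ G(v) ∨ F(y,v))
The quantifier ∃w sits under an odd number of negations (counting the antecedent side of each →), so it flips to ∀w.

universal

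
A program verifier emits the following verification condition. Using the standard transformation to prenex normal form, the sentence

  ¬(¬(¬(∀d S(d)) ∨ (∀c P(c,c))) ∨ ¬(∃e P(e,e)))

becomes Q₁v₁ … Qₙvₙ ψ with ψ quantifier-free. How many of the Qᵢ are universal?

1

Move each ¬ inward, flipping quantifiers it crosses:
  ((∃d ¬S(d)) ∨ (∀c P(c,c))) ∧ (∃e P(e,e))
Pull the quantifiers to the front (each side's bound variable is not free in the other side):
  ∃d ∀c ∃e ((¬S(d) ∨ P(c,c)) ∧ P(e,e))
The prefix is ∃d ∀c ∃e: 1 universal, 2 existential.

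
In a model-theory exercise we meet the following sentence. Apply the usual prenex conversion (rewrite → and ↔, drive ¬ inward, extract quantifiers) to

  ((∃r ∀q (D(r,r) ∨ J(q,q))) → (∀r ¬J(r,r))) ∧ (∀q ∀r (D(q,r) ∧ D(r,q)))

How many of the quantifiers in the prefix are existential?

Eliminate → and ↔ using ¬ and ∨.
  (¬(∃r ∀q (D(r,r) ∨ J(q,q))) ∨ (∀r ¬J(r,r))) ∧ (∀q ∀r (D(q,r) ∧ D(r,q)))
Move each ¬ inward, flipping quantifiers it crosses:
  ((∀r ∃q (¬D(r,r) ∧ ¬J(q,q))) ∨ (∀r ¬J(r,r))) ∧ (∀q ∀r (D(q,r) ∧ D(r,q)))
Rename bound variables to avoid capture: r↦x, q↦v, r↦w.
  ((∀r ∃q (¬D(r,r) ∧ ¬J(q,q))) ∨ (∀x ¬J(x,x))) ∧ (∀v ∀w (D(v,w) ∧ D(w,v)))
Pull the quantifiers to the front (each side's bound variable is not free in the other side):
  ∀r ∃q ∀x ∀v ∀w ((¬D(r,r) ∧ ¬J(q,q) ∨ ¬J(x,x)) ∧ D(v,w) ∧ D(w,v))
The prefix is ∀r ∃q ∀x ∀v ∀w: 4 universal, 1 existential.

1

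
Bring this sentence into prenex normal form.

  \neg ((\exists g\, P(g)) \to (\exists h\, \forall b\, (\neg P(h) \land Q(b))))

\exists g\, \forall h\, \exists b\, (P(g) \land (P(h) \lor \neg Q(b)))

First replace A → B with ¬A ∨ B.
  \neg (\neg (\exists g\, P(g)) \lor (\exists h\, \forall b\, (\neg P(h) \land Q(b))))
Drive negations inward (¬∀x A ≡ ∃x ¬A, ¬∃x A ≡ ∀x ¬A, De Morgan for ∧/∨):
  (\exists g\, P(g)) \land (\forall h\, \exists b\, (P(h) \lor \neg Q(b)))
All bound variables are already distinct, so no renaming is needed.
Finally move all quantifiers to the prefix:
  \exists g\, \forall h\, \exists b\, (P(g) \land (P(h) \lor \neg Q(b)))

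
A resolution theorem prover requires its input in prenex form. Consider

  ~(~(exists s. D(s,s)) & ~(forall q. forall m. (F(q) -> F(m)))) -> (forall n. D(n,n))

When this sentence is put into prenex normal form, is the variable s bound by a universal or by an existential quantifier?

universal

Rewrite implications/biconditionals: A → B as ¬A ∨ B.
  ~~(~(exists s. D(s,s)) & ~(forall q. forall m. (~F(q) | F(m)))) | (forall n. D(n,n))
Drive negations inward (¬∀x A ≡ ∃x ¬A, ¬∃x A ≡ ∀x ¬A, De Morgan for ∧/∨):
  (forall s. ~D(s,s)) & (exists q. exists m. (F(q) & ~F(m))) | (forall n. D(n,n))
Finally move all quantifiers to the prefix:
  forall s. exists q. exists m. forall n. (~D(s,s) & F(q) & ~F(m) | D(n,n))
The quantifier exists s sits under an odd number of negations (counting the antecedent side of each →), so it flips to forall s.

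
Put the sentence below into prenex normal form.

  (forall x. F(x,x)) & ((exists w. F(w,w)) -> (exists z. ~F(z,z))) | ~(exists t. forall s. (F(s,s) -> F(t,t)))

forall x. forall w. exists z. forall t. exists s. (F(x,x) & (~F(w,w) | ~F(z,z)) | F(s,s) & ~F(t,t))

Rewrite implications/biconditionals: A → B as ¬A ∨ B.
  (forall x. F(x,x)) & (~(exists w. F(w,w)) | (exists z. ~F(z,z))) | ~(exists t. forall s. (~F(s,s) | F(t,t)))
Move each ¬ inward, flipping quantifiers it crosses:
  (forall x. F(x,x)) & ((forall w. ~F(w,w)) | (exists z. ~F(z,z))) | (forall t. exists s. (F(s,s) & ~F(t,t)))
All bound variables are already distinct, so no renaming is needed.
Pull the quantifiers to the front (each side's bound variable is not free in the other side):
  forall x. forall w. exists z. forall t. exists s. (F(x,x) & (~F(w,w) | ~F(z,z)) | F(s,s) & ~F(t,t))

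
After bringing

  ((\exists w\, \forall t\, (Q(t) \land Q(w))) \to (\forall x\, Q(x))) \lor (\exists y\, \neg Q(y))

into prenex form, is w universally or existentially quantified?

Rewrite implications/biconditionals: A → B as ¬A ∨ B.
  \neg (\exists w\, \forall t\, (Q(t) \land Q(w))) \lor (\forall x\, Q(x)) \lor (\exists y\, \neg Q(y))
Push ¬ through the quantifiers and connectives to reach negation normal form:
  (\forall w\, \exists t\, (\neg Q(t) \lor \neg Q(w))) \lor (\forall x\, Q(x)) \lor (\exists y\, \neg Q(y))
Finally move all quantifiers to the prefix:
  \forall w\, \exists t\, \forall x\, \exists y\, (\neg Q(t) \lor \neg Q(w) \lor Q(x) \lor \neg Q(y))
The quantifier \exists w sits under an odd number of negations (counting the antecedent side of each →), so it flips to \forall w.

universal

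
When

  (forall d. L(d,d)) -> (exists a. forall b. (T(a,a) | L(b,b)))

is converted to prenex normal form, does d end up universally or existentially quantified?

Rewrite implications/biconditionals: A → B as ¬A ∨ B.
  ~(forall d. L(d,d)) | (exists a. forall b. (T(a,a) | L(b,b)))
Push ¬ through the quantifiers and connectives to reach negation normal form:
  (exists d. ~L(d,d)) | (exists a. forall b. (T(a,a) | L(b,b)))
All bound variables are already distinct, so no renaming is needed.
Finally move all quantifiers to the prefix:
  exists d. exists a. forall b. (~L(d,d) | T(a,a) | L(b,b))
The quantifier forall d sits under an odd number of negations (counting the antecedent side of each →), so it flips to exists d.

existential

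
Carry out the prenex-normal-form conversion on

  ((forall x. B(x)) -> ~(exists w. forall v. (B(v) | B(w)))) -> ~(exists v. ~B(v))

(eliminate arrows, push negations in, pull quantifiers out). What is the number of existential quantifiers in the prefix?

Rewrite implications/biconditionals: A → B as ¬A ∨ B.
  ~(~(forall x. B(x)) | ~(exists w. forall v. (B(v) | B(w)))) | ~(exists v. ~B(v))
Drive negations inward (¬∀x A ≡ ∃x ¬A, ¬∃x A ≡ ∀x ¬A, De Morgan for ∧/∨):
  (forall x. B(x)) & (exists w. forall v. (B(v) | B(w))) | (forall v. B(v))
Standardize variables apart so no two quantifiers bind the same name: v↦t.
  (forall x. B(x)) & (exists w. forall v. (B(v) | B(w))) | (forall t. B(t))
Pull the quantifiers to the front (each side's bound variable is not free in the other side):
  forall x. exists w. forall v. forall t. (B(x) & (B(v) | B(w)) | B(t))
The prefix is forall x exists w forall v forall t: 3 universal, 1 existential.

1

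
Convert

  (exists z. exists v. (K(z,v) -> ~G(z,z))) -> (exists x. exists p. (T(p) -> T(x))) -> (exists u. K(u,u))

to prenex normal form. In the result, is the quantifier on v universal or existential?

universal

Rewrite implications/biconditionals: A → B as ¬A ∨ B.
  ~(exists z. exists v. (~K(z,v) | ~G(z,z))) | ~(exists x. exists p. (~T(p) | T(x))) | (exists u. K(u,u))
Push ¬ through the quantifiers and connectives to reach negation normal form:
  (forall z. forall v. (K(z,v) & G(z,z))) | (forall x. forall p. (T(p) & ~T(x))) | (exists u. K(u,u))
All bound variables are already distinct, so no renaming is needed.
Finally move all quantifiers to the prefix:
  forall z. forall v. forall x. forall p. exists u. (K(z,v) & G(z,z) | T(p) & ~T(x) | K(u,u))
The quantifier exists v sits under an odd number of negations (counting the antecedent side of each →), so it flips to forall v.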